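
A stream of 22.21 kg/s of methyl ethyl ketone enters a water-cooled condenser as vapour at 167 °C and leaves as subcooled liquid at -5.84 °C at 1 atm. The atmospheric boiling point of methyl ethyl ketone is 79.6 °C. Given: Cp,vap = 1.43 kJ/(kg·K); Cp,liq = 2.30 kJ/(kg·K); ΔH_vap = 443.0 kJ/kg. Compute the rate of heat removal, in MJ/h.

Q_c = 61100 MJ/h

vapour 167→79.6 °C: -124.98 kJ/kg
condensation at 79.6 °C: -443 kJ/kg
liquid 79.6→-5.84 °C: -196.51 kJ/kg
Δh = -124.98 + -443 + -196.51 = -764.49 kJ/kg
Q = ṁ·Δh = 22.21 kg/s × -764.49 kJ/kg = -16979 kJ/s
|Q| = 16979 kW = 61126 MJ/h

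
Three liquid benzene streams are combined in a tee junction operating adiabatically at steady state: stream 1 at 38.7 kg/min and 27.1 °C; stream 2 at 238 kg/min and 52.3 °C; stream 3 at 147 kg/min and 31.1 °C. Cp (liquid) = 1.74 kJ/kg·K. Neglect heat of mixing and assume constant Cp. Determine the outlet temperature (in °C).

T_out = 42.6 °C

Energy balance with Q = 0: Σ ṁᵢCp,ᵢ(T_out − Tᵢ) = 0
Σ ṁᵢCp,ᵢTᵢ = 38.7×1.74×27.1 + 238×1.74×52.3 + 147×1.74×31.1 = 31438
Σ ṁᵢCp,ᵢ = 38.7×1.74 + 238×1.74 + 147×1.74 = 737.24
T_out = 31438 / 737.24 = 42.643 °C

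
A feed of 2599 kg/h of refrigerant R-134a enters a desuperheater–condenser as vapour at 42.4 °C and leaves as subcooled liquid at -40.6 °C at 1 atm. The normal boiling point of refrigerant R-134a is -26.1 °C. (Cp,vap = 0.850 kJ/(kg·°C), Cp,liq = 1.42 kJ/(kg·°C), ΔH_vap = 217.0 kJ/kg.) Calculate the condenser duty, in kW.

vapour 42.4→-26.1 °C: -58.225 kJ/kg
condensation at -26.1 °C: -217 kJ/kg
liquid -26.1→-40.6 °C: -20.59 kJ/kg
Δh = -58.225 + -217 + -20.59 = -295.81 kJ/kg
Q = ṁ·Δh = 2599 kg/h × -295.81 kJ/kg = -768820 kJ/h
|Q| = 213.56 kW

Q_c = 214 kW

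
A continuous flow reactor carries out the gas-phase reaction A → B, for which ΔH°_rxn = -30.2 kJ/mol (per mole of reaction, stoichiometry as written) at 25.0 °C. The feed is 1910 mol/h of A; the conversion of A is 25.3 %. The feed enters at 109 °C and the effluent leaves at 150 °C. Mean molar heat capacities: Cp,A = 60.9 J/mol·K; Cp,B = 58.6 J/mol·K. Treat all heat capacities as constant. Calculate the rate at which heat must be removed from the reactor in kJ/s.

Q_out = 2.77 kJ/s

Extent of reaction ξ = 0.253 × 1910 = 483.23 mol/h
Reaction term: ξ·ΔH°_rxn = 483.23 × -30.2 = -14594 kJ/h
Sensible, feed 109→25 °C: -9770.8 kJ/h
Outlet flows (mol/h): A 1426.8, B 483.23
Sensible, products 25→150 °C: 14401 kJ/h
Q = ΔH = -9963.4 kJ/h = -2.7676 kW
Heat removed = 2.7676 kJ/s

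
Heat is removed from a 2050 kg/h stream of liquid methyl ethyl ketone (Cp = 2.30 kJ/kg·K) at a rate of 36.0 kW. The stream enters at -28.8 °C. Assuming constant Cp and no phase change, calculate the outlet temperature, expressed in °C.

T_out = -56.3 °C

Q = 36.0 kW = 129600 kJ/h
ΔT = Q/(ṁ·Cp) = 129600/(2050×2.30) = 27.487 K
T_out = -28.8 − 27.487 = -56.287 °C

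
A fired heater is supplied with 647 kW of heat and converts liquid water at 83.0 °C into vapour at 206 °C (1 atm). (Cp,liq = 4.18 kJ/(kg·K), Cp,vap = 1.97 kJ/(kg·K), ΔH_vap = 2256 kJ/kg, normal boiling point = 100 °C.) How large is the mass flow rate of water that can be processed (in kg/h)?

Δh = 4.18×(100−83.0) + 2256 + 1.97×(206−100) = 2535.9 kJ/kg
Q = 647 kW = 647 kJ/s = 2.3292e+06 kJ/h
ṁ = Q/Δh = 2.3292e+06 / 2535.9 = 918.5 kg/h

ṁ = 918 kg/h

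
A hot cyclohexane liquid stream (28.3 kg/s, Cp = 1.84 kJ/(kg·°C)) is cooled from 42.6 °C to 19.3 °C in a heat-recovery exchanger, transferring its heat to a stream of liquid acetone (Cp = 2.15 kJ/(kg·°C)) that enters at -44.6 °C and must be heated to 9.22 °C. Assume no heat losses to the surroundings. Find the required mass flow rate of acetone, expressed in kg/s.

Heat released by hot stream: Q = 28.3 × 1.84 × (42.6 − 19.3) = 1213.3 kJ/s
Energy balance on cold side (adiabatic exchanger): Q = ṁ_c·Cp_c·(T_c,out − T_c,in)
ṁ_c = 1213.3 / [2.15 × (9.22 − -44.6)] = 10.485 kg/s

ṁ_c = 10.5 kg/s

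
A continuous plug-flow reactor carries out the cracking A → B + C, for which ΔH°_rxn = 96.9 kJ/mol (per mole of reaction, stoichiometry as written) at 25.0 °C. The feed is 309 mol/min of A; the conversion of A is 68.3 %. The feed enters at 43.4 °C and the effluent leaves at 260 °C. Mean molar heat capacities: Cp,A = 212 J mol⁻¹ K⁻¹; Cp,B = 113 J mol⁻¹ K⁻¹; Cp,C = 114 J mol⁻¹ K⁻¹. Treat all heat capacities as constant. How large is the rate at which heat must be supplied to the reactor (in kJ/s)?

Extent of reaction ξ = 0.683 × 309 = 211.05 mol/min
Reaction term: ξ·ΔH°_rxn = 211.05 × 96.9 = 20450 kJ/min
Sensible, feed 43.4→25 °C: -1205.3 kJ/min
Outlet flows (mol/min): A 97.953, B 211.05, C 211.05
Sensible, products 25→260 °C: 16138 kJ/min
Q = ΔH = 35383 kJ/min = 589.72 kW
Heat supplied = 589.72 kJ/s

Q_in = 590 kJ/s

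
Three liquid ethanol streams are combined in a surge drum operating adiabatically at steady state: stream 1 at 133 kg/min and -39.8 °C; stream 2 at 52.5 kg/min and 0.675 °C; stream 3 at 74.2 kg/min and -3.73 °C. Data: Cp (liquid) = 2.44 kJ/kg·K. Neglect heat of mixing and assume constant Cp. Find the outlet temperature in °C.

T_out = -21.3 °C

No heat crosses the boundary, so H_out = H_in.
Σ ṁᵢCp,ᵢTᵢ = 133×2.44×-39.8 + 52.5×2.44×0.675 + 74.2×2.44×-3.73 = -13505
Σ ṁᵢCp,ᵢ = 133×2.44 + 52.5×2.44 + 74.2×2.44 = 633.67
T_out = -13505 / 633.67 = -21.312 °C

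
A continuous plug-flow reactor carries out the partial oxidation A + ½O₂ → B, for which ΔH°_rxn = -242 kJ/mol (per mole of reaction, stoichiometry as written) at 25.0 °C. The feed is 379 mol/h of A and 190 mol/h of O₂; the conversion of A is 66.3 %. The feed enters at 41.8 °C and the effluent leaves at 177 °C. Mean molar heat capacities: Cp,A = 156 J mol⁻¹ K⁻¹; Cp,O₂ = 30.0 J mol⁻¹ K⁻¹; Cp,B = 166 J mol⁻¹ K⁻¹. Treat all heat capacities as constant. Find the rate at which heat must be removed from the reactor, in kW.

Q_out = 14.5 kW

Extent of reaction ξ = 0.663 × 379 = 251.28 mol/h
Reaction term: ξ·ΔH°_rxn = 251.28 × -242 = -60809 kJ/h
Sensible, feed 41.8→25 °C: -1089 kJ/h
Outlet flows (mol/h): A 127.72, O₂ 64.361, B 251.28
Sensible, products 25→177 °C: 9662.3 kJ/h
Q = ΔH = -52236 kJ/h = -14.51 kW
Heat removed = 14.51 kW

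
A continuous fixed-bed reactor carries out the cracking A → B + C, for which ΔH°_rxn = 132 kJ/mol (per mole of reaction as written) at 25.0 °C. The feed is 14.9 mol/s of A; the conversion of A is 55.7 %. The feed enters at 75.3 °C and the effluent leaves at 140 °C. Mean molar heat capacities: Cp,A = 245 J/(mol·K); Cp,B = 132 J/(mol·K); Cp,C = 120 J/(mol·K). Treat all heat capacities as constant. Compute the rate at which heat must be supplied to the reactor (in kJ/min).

Extent of reaction ξ = 0.557 × 14.9 = 8.2993 mol/s
Reaction term: ξ·ΔH°_rxn = 8.2993 × 132 = 1095.5 kJ/s
Sensible, feed 75.3→25 °C: -183.62 kJ/s
Outlet flows (mol/s): A 6.6007, B 8.2993, C 8.2993
Sensible, products 25→140 °C: 426.49 kJ/s
Q = ΔH = 1338.4 kJ/s = 1338.4 kW
Heat supplied = 80303 kJ/min

Q_in = 80300 kJ/min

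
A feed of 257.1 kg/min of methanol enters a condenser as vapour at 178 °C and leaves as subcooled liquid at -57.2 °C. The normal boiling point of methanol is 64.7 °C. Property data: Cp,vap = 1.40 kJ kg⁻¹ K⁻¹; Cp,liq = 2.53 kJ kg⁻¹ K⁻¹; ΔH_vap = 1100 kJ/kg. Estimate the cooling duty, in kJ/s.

vapour 178→64.7 °C: -158.62 kJ/kg
condensation at 64.7 °C: -1100 kJ/kg
liquid 64.7→-57.2 °C: -308.41 kJ/kg
Δh = -158.62 + -1100 + -308.41 = -1567 kJ/kg
Q = ṁ·Δh = 257.1 kg/min × -1567 kJ/kg = -402880 kJ/min
|Q| = 6714.7 kW

Q_c = 6710 kJ/s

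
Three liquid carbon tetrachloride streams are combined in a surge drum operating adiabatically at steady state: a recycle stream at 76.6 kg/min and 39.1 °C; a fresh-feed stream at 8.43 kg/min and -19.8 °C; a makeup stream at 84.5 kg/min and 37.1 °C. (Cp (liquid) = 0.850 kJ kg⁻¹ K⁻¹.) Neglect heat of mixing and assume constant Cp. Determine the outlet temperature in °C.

T_out = 35.2 °C

No heat crosses the boundary, so H_out = H_in.
Σ ṁᵢCp,ᵢTᵢ = 76.6×0.850×39.1 + 8.43×0.850×-19.8 + 84.5×0.850×37.1 = 5068.6
Σ ṁᵢCp,ᵢ = 76.6×0.850 + 8.43×0.850 + 84.5×0.850 = 144.1
T_out = 5068.6 / 144.1 = 35.174 °C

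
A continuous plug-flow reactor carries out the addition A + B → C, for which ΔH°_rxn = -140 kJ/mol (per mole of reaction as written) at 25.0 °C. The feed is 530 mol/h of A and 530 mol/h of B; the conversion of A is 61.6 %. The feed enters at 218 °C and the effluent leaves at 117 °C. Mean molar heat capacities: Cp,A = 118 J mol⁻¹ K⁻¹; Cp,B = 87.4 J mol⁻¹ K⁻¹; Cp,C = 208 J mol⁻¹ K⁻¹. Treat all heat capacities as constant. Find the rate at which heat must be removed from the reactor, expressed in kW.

Extent of reaction ξ = 0.616 × 530 = 326.48 mol/h
Reaction term: ξ·ΔH°_rxn = 326.48 × -140 = -45707 kJ/h
Sensible, feed 218→25 °C: -21010 kJ/h
Outlet flows (mol/h): A 203.52, B 203.52, C 326.48
Sensible, products 25→117 °C: 10093 kJ/h
Q = ΔH = -56624 kJ/h = -15.729 kW
Heat removed = 15.729 kW

Q_out = 15.7 kW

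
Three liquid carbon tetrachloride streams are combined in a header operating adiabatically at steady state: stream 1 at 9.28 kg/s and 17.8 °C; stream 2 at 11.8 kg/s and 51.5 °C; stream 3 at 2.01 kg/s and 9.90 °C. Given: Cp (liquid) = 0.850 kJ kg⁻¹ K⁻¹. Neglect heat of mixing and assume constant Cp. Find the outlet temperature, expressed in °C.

T_out = 34.3 °C

Energy balance with Q = 0: Σ ṁᵢCp,ᵢ(T_out − Tᵢ) = 0
T_out = Σ ṁᵢCp,ᵢTᵢ / Σ ṁᵢCp,ᵢ
      = 673.87 / 19.627 = 34.334 °C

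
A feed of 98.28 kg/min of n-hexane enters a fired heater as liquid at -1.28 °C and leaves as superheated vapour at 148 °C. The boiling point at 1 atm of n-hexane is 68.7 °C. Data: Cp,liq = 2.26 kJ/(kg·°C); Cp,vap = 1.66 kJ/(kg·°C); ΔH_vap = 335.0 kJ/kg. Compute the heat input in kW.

liquid -1.28→68.7 °C: 158.15 kJ/kg
vaporisation at 68.7 °C: 335 kJ/kg
vapour 68.7→148 °C: 131.64 kJ/kg
Δh = 158.15 + 335 + 131.64 = 624.79 kJ/kg
Q = ṁ·Δh = 98.28 kg/min × 624.79 kJ/kg = 61405 kJ/min
|Q| = 1023.4 kW

Q = 1020 kW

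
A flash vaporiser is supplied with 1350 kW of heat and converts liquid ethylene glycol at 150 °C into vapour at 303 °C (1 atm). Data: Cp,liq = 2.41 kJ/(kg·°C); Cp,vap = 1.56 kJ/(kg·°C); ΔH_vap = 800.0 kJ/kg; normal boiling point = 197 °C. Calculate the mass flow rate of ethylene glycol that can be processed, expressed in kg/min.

Δh = 2.41×(197−150) + 800.0 + 1.56×(303−197) = 1078.6 kJ/kg
Q = 1350 kW = 1350 kJ/s = 81000 kJ/min
ṁ = Q/Δh = 81000 / 1078.6 = 75.095 kg/min

ṁ = 75.1 kg/min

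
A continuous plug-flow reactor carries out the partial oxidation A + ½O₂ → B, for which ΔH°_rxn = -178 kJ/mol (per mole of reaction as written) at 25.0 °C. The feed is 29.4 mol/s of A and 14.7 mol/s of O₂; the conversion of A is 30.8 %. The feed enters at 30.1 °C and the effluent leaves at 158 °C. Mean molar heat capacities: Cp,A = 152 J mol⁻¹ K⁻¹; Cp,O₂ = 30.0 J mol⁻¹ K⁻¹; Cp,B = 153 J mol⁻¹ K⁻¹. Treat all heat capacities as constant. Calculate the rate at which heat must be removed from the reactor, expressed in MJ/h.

Extent of reaction ξ = 0.308 × 29.4 = 9.0552 mol/s
Reaction term: ξ·ΔH°_rxn = 9.0552 × -178 = -1611.8 kJ/s
Sensible, feed 30.1→25 °C: -25.04 kJ/s
Outlet flows (mol/s): A 20.345, O₂ 10.172, B 9.0552
Sensible, products 25→158 °C: 636.14 kJ/s
Q = ΔH = -1000.7 kJ/s = -1000.7 kW
Heat removed = 3602.6 MJ/h

Q_out = 3600 MJ/h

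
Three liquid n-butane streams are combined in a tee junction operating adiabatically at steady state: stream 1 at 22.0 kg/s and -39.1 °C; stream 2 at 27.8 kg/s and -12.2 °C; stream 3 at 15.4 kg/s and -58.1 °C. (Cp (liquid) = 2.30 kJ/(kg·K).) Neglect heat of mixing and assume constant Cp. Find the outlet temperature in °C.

Adiabatic, steady state ⇒ Σ ṁᵢCp,ᵢ(T_out − Tᵢ) = 0
T_out = Σ ṁᵢCp,ᵢTᵢ / Σ ṁᵢCp,ᵢ
      = -4816.4 / 149.96 = -32.118 °C

T_out = -32.1 °C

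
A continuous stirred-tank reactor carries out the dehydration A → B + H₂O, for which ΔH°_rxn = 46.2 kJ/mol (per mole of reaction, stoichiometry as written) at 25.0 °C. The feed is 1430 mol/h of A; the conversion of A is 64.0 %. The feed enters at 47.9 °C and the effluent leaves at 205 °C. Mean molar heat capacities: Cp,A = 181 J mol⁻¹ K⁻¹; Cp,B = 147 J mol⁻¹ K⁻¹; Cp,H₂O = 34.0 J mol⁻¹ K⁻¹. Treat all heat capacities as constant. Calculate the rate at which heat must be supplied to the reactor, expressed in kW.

Q_in = 23.0 kW

Extent of reaction ξ = 0.640 × 1430 = 915.2 mol/h
Reaction term: ξ·ΔH°_rxn = 915.2 × 46.2 = 42282 kJ/h
Sensible, feed 47.9→25 °C: -5927.2 kJ/h
Outlet flows (mol/h): A 514.8, B 915.2, H₂O 915.2
Sensible, products 25→205 °C: 46589 kJ/h
Q = ΔH = 82944 kJ/h = 23.04 kW
Heat supplied = 23.04 kW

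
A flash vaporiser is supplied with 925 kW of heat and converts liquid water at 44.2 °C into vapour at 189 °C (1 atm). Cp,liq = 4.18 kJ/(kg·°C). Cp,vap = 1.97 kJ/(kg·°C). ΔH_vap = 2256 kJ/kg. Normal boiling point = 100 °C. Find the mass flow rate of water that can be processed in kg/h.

ṁ = 1250 kg/h

Δh = 4.18×(100−44.2) + 2256 + 1.97×(189−100) = 2664.6 kJ/kg
Q = 925 kW = 925 kJ/s = 3.33e+06 kJ/h
ṁ = Q/Δh = 3.33e+06 / 2664.6 = 1249.7 kg/h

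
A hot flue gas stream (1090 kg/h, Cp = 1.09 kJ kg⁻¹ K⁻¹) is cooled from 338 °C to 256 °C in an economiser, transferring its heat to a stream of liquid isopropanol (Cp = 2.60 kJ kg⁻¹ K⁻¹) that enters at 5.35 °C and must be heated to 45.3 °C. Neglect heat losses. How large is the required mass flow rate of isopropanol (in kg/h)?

ṁ_c = 938 kg/h

Heat released by hot stream: Q = 1090 × 1.09 × (338 − 256) = 97424 kJ/h
Energy balance on cold side (adiabatic exchanger): Q = ṁ_c·Cp_c·(T_c,out − T_c,in)
ṁ_c = 97424 / [2.60 × (45.3 − 5.35)] = 937.94 kg/h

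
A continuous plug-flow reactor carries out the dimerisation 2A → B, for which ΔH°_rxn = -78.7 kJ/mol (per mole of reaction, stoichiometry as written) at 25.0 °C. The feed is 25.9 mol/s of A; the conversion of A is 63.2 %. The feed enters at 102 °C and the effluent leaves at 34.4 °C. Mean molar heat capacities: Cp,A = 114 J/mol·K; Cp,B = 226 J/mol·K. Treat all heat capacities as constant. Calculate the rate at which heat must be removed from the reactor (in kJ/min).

Q_out = 50600 kJ/min

Extent of reaction ξ = 0.632 × 25.9 / 2 = 8.1844 mol/s
Reaction term: ξ·ΔH°_rxn = 8.1844 × -78.7 = -644.11 kJ/s
Sensible, feed 102→25 °C: -227.35 kJ/s
Outlet flows (mol/s): A 9.5312, B 8.1844
Sensible, products 25→34.4 °C: 27.601 kJ/s
Q = ΔH = -843.86 kJ/s = -843.86 kW
Heat removed = 50632 kJ/min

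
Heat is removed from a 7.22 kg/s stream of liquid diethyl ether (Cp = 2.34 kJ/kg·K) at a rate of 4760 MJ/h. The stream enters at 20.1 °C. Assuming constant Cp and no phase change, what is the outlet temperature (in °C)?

Q = 4760 MJ/h = 1322.2 kJ/s
ΔT = Q/(ṁ·Cp) = 1322.2/(7.22×2.34) = 78.262 K
T_out = 20.1 − 78.262 = -58.162 °C

T_out = -58.2 °C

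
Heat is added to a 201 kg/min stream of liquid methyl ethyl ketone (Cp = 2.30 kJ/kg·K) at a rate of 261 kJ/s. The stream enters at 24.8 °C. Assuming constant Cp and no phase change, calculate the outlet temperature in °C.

T_out = 58.7 °C

Q = 261 kJ/s = 15660 kJ/min
ΔT = Q/(ṁ·Cp) = 15660/(201×2.30) = 33.874 K
T_out = 24.8 + 33.874 = 58.674 °C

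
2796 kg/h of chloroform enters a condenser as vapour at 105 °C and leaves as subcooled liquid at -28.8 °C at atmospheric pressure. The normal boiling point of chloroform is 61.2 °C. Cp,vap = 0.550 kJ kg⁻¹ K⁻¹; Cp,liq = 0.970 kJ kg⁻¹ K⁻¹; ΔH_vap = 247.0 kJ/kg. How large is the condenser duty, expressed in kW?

Q_c = 278 kW

vapour 105→61.2 °C: -24.09 kJ/kg
condensation at 61.2 °C: -247 kJ/kg
liquid 61.2→-28.8 °C: -87.3 kJ/kg
Δh = -24.09 + -247 + -87.3 = -358.39 kJ/kg
Q = ṁ·Δh = 2796 kg/h × -358.39 kJ/kg = -1.0021e+06 kJ/h
|Q| = 278.35 kW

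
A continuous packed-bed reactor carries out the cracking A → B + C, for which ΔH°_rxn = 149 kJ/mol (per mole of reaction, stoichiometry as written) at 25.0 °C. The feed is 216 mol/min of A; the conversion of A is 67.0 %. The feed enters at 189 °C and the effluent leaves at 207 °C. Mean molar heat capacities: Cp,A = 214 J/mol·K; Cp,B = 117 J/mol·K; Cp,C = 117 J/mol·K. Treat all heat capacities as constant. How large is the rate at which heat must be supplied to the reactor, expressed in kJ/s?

Q_in = 382 kJ/s

Extent of reaction ξ = 0.670 × 216 = 144.72 mol/min
Reaction term: ξ·ΔH°_rxn = 144.72 × 149 = 21563 kJ/min
Sensible, feed 189→25 °C: -7580.7 kJ/min
Outlet flows (mol/min): A 71.28, B 144.72, C 144.72
Sensible, products 25→207 °C: 8939.5 kJ/min
Q = ΔH = 22922 kJ/min = 382.03 kW
Heat supplied = 382.03 kJ/s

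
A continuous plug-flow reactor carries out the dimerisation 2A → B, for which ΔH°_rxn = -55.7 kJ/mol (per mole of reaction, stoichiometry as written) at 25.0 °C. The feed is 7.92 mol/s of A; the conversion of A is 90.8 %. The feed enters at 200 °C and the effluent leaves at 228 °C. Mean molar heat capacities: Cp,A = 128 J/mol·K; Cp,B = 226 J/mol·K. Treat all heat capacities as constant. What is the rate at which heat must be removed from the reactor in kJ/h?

Extent of reaction ξ = 0.908 × 7.92 / 2 = 3.5957 mol/s
Reaction term: ξ·ΔH°_rxn = 3.5957 × -55.7 = -200.28 kJ/s
Sensible, feed 200→25 °C: -177.41 kJ/s
Outlet flows (mol/s): A 0.72864, B 3.5957
Sensible, products 25→228 °C: 183.9 kJ/s
Q = ΔH = -193.79 kJ/s = -193.79 kW
Heat removed = 697650 kJ/h

Q_out = 698000 kJ/h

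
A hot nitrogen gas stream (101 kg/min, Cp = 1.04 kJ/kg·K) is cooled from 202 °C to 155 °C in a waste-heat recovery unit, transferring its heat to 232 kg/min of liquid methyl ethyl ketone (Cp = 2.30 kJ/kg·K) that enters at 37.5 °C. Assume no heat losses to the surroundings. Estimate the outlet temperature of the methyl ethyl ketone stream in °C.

T_c,out = 46.8 °C

Heat released by hot stream: Q = 101 × 1.04 × (202 − 155) = 4936.9 kJ/min
Energy balance on cold side (adiabatic exchanger): Q = ṁ_c·Cp_c·(T_c,out − T_c,in)
T_c,out = 37.5 + 4936.9/(232 × 2.30) = 46.752 °C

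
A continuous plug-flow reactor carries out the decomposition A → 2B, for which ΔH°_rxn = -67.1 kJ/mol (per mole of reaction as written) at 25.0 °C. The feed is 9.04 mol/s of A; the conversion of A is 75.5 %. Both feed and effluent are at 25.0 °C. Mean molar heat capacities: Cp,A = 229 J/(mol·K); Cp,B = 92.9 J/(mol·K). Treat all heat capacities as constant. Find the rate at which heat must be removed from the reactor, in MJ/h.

Extent of reaction ξ = 0.755 × 9.04 = 6.8252 mol/s
Reaction term: ξ·ΔH°_rxn = 6.8252 × -67.1 = -457.97 kJ/s
Q = ΔH = -457.97 kJ/s = -457.97 kW
Heat removed = 1648.7 MJ/h

Q_out = 1650 MJ/h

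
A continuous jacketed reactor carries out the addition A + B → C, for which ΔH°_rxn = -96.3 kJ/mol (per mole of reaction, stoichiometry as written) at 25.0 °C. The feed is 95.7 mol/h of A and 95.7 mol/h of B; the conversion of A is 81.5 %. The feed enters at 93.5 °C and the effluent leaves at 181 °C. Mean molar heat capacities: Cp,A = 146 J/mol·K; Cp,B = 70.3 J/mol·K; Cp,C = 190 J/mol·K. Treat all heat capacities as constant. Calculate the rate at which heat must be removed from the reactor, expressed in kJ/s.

Q_out = 1.67 kJ/s

Extent of reaction ξ = 0.815 × 95.7 = 77.995 mol/h
Reaction term: ξ·ΔH°_rxn = 77.995 × -96.3 = -7511 kJ/h
Sensible, feed 93.5→25 °C: -1417.9 kJ/h
Outlet flows (mol/h): A 17.705, B 17.705, C 77.995
Sensible, products 25→181 °C: 2909.2 kJ/h
Q = ΔH = -6019.7 kJ/h = -1.6721 kW
Heat removed = 1.6721 kJ/s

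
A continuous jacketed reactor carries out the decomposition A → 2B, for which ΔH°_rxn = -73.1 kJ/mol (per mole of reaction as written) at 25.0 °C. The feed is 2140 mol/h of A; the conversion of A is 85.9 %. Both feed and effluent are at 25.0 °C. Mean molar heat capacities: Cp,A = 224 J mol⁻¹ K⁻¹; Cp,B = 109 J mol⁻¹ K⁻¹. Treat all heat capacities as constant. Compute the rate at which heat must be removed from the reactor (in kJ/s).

Q_out = 37.3 kJ/s

Extent of reaction ξ = 0.859 × 2140 = 1838.3 mol/h
Reaction term: ξ·ΔH°_rxn = 1838.3 × -73.1 = -134380 kJ/h
Q = ΔH = -134380 kJ/h = -37.327 kW
Heat removed = 37.327 kJ/s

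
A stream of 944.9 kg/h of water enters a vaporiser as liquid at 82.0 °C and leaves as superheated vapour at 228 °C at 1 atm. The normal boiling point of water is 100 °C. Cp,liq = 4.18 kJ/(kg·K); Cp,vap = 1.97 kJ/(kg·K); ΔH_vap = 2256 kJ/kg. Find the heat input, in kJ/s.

liquid 82.0→100 °C: 75.24 kJ/kg
vaporisation at 100 °C: 2256 kJ/kg
vapour 100→228 °C: 252.16 kJ/kg
Δh = 75.24 + 2256 + 252.16 = 2583.4 kJ/kg
Q = ṁ·Δh = 944.9 kg/h × 2583.4 kJ/kg = 2.4411e+06 kJ/h
|Q| = 678.07 kW

Q = 678 kJ/s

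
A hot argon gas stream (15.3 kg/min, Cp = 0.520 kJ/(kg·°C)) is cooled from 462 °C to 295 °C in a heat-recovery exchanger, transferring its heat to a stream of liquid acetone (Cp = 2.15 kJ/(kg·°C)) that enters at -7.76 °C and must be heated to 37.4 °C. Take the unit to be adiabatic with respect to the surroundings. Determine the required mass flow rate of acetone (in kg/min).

Heat released by hot stream: Q = 15.3 × 0.520 × (462 − 295) = 1328.7 kJ/min
Energy balance on cold side (adiabatic exchanger): Q = ṁ_c·Cp_c·(T_c,out − T_c,in)
ṁ_c = 1328.7 / [2.15 × (37.4 − -7.76)] = 13.684 kg/min

ṁ_c = 13.7 kg/min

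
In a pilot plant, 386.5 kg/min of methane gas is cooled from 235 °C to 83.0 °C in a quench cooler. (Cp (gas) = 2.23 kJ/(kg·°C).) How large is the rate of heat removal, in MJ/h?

Q = ṁ·Cp·ΔT = 386.5 × 2.23 × (83.0 − 235) = -131010 kJ/min
Converting: 131010 / 60 s = 2183.5 kW
Cooling duty = 7860.5 MJ/h

Q_c = 7860 MJ/h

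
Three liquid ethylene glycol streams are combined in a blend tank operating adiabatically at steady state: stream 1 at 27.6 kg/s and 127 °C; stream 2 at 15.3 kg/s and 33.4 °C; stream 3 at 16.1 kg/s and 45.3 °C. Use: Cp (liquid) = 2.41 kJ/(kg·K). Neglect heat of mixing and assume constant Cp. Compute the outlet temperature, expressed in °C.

Energy balance with Q = 0: Σ ṁᵢCp,ᵢ(T_out − Tᵢ) = 0
T_out = Σ ṁᵢCp,ᵢTᵢ / Σ ṁᵢCp,ᵢ
      = 11437 / 142.19 = 80.433 °C

T_out = 80.4 °C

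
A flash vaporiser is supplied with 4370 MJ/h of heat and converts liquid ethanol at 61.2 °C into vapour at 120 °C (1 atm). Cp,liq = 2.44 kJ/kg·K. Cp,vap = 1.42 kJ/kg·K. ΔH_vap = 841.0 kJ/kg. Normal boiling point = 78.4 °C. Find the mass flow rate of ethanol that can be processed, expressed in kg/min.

Δh = 2.44×(78.4−61.2) + 841.0 + 1.42×(120−78.4) = 942.04 kJ/kg
Q = 4370 MJ/h = 1213.9 kJ/s = 72833 kJ/min
ṁ = Q/Δh = 72833 / 942.04 = 77.314 kg/min

ṁ = 77.3 kg/min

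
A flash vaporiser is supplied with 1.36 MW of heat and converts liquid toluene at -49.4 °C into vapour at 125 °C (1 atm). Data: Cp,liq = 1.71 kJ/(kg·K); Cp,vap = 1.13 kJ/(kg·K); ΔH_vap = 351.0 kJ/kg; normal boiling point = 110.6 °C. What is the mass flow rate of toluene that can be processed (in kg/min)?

Δh = 1.71×(110.6−-49.4) + 351.0 + 1.13×(125−110.6) = 640.87 kJ/kg
Q = 1.36 MW = 1360 kJ/s = 81600 kJ/min
ṁ = Q/Δh = 81600 / 640.87 = 127.33 kg/min

ṁ = 127 kg/min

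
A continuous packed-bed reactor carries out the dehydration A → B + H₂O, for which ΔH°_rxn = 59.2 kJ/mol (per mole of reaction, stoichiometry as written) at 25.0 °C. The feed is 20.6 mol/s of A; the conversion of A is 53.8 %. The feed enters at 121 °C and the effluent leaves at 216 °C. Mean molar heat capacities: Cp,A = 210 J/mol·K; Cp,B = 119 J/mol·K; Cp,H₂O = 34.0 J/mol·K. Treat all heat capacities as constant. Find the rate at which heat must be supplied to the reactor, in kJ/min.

Q_in = 56800 kJ/min

Extent of reaction ξ = 0.538 × 20.6 = 11.083 mol/s
Reaction term: ξ·ΔH°_rxn = 11.083 × 59.2 = 656.1 kJ/s
Sensible, feed 121→25 °C: -415.3 kJ/s
Outlet flows (mol/s): A 9.5172, B 11.083, H₂O 11.083
Sensible, products 25→216 °C: 705.61 kJ/s
Q = ΔH = 946.41 kJ/s = 946.41 kW
Heat supplied = 56785 kJ/min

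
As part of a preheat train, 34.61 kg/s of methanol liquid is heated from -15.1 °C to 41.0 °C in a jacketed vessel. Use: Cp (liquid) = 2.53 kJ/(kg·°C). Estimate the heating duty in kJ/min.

Q = 295000 kJ/min

Q = ṁ·Cp·ΔT = 34.61 × 2.53 × (41.0 − -15.1) = 4912.3 kJ/s
Heating duty = 294740 kJ/min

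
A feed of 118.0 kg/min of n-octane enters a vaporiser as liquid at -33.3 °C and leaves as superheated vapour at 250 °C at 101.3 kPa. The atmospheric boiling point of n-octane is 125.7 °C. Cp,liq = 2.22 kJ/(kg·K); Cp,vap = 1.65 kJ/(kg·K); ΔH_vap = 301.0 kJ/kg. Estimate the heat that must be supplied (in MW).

Q = 1.69 MW

liquid -33.3→125.7 °C: 352.98 kJ/kg
vaporisation at 125.7 °C: 301 kJ/kg
vapour 125.7→250 °C: 205.09 kJ/kg
Δh = 352.98 + 301 + 205.09 = 859.08 kJ/kg
Q = ṁ·Δh = 118.0 kg/min × 859.08 kJ/kg = 101370 kJ/min
|Q| = 1689.5 kW = 1.6895 MW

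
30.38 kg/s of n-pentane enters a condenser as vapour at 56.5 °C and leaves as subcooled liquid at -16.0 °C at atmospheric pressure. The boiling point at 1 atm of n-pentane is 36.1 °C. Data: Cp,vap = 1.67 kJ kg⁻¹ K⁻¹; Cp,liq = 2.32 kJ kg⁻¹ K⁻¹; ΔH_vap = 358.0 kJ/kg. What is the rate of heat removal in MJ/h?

vapour 56.5→36.1 °C: -34.068 kJ/kg
condensation at 36.1 °C: -358 kJ/kg
liquid 36.1→-16.0 °C: -120.87 kJ/kg
Δh = -34.068 + -358 + -120.87 = -512.94 kJ/kg
Q = ṁ·Δh = 30.38 kg/s × -512.94 kJ/kg = -15583 kJ/s
|Q| = 15583 kW = 56099 MJ/h

Q_c = 56100 MJ/h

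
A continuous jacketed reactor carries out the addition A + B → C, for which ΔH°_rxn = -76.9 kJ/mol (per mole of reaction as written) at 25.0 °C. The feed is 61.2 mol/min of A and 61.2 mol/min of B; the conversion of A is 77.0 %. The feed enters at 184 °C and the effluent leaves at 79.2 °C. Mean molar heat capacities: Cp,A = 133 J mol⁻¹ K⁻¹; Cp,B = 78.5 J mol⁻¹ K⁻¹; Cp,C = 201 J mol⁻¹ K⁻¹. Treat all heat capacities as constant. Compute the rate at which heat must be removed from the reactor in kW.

Extent of reaction ξ = 0.770 × 61.2 = 47.124 mol/min
Reaction term: ξ·ΔH°_rxn = 47.124 × -76.9 = -3623.8 kJ/min
Sensible, feed 184→25 °C: -2058.1 kJ/min
Outlet flows (mol/min): A 14.076, B 14.076, C 47.124
Sensible, products 25→79.2 °C: 674.74 kJ/min
Q = ΔH = -5007.2 kJ/min = -83.453 kW
Heat removed = 83.453 kW

Q_out = 83.5 kW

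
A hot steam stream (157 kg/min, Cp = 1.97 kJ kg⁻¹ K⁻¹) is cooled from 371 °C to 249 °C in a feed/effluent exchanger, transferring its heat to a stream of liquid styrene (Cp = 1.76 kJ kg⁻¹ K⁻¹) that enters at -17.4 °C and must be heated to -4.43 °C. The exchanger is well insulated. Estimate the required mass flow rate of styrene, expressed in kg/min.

Heat released by hot stream: Q = 157 × 1.97 × (371 − 249) = 37733 kJ/min
Energy balance on cold side (adiabatic exchanger): Q = ṁ_c·Cp_c·(T_c,out − T_c,in)
ṁ_c = 37733 / [1.76 × (-4.43 − -17.4)] = 1653 kg/min

ṁ_c = 1650 kg/min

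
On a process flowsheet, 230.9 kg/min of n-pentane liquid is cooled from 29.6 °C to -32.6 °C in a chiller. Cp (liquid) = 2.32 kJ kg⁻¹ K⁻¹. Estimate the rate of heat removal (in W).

Q = ṁ·Cp·ΔT = 230.9 × 2.32 × (-32.6 − 29.6) = -33320 kJ/min
Converting: 33320 / 60 s = 555.33 kW
Cooling duty = 555330 W

Q_c = 555000 W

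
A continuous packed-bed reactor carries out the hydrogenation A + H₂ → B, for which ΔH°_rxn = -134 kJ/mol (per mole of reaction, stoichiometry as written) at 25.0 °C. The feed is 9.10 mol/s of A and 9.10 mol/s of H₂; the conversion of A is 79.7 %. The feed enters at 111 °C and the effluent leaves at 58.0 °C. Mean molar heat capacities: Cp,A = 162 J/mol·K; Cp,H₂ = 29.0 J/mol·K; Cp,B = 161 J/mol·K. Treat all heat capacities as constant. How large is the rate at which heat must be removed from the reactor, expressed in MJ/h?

Extent of reaction ξ = 0.797 × 9.10 = 7.2527 mol/s
Reaction term: ξ·ΔH°_rxn = 7.2527 × -134 = -971.86 kJ/s
Sensible, feed 111→25 °C: -149.48 kJ/s
Outlet flows (mol/s): A 1.8473, H₂ 1.8473, B 7.2527
Sensible, products 25→58.0 °C: 50.177 kJ/s
Q = ΔH = -1071.2 kJ/s = -1071.2 kW
Heat removed = 3856.2 MJ/h

Q_out = 3860 MJ/h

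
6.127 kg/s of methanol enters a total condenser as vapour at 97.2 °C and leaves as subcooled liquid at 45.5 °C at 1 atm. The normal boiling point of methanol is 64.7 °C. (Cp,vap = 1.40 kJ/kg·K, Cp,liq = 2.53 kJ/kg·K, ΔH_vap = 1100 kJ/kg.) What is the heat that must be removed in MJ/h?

Q_c = 26300 MJ/h

vapour 97.2→64.7 °C: -45.5 kJ/kg
condensation at 64.7 °C: -1100 kJ/kg
liquid 64.7→45.5 °C: -48.576 kJ/kg
Δh = -45.5 + -1100 + -48.576 = -1194.1 kJ/kg
Q = ṁ·Δh = 6.127 kg/s × -1194.1 kJ/kg = -7316.1 kJ/s
|Q| = 7316.1 kW = 26338 MJ/h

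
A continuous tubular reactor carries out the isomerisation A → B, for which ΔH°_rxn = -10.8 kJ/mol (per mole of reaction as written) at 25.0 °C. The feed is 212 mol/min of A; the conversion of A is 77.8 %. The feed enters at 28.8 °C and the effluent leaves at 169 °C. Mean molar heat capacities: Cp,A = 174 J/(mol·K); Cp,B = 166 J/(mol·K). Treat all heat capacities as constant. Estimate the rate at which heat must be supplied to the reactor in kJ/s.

Q_in = 53.3 kJ/s

Extent of reaction ξ = 0.778 × 212 = 164.94 mol/min
Reaction term: ξ·ΔH°_rxn = 164.94 × -10.8 = -1781.3 kJ/min
Sensible, feed 28.8→25 °C: -140.17 kJ/min
Outlet flows (mol/min): A 47.064, B 164.94
Sensible, products 25→169 °C: 5121.9 kJ/min
Q = ΔH = 3200.4 kJ/min = 53.34 kW
Heat supplied = 53.34 kJ/s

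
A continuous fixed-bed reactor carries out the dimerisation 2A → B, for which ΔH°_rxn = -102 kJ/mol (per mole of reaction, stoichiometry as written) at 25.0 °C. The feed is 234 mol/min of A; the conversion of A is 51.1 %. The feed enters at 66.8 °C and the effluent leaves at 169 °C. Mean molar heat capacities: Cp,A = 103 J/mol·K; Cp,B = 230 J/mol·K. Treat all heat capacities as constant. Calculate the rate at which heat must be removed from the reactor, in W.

Extent of reaction ξ = 0.511 × 234 / 2 = 59.787 mol/min
Reaction term: ξ·ΔH°_rxn = 59.787 × -102 = -6098.3 kJ/min
Sensible, feed 66.8→25 °C: -1007.5 kJ/min
Outlet flows (mol/min): A 114.43, B 59.787
Sensible, products 25→169 °C: 3677.3 kJ/min
Q = ΔH = -3428.4 kJ/min = -57.14 kW
Heat removed = 57140 W

Q_out = 57100 W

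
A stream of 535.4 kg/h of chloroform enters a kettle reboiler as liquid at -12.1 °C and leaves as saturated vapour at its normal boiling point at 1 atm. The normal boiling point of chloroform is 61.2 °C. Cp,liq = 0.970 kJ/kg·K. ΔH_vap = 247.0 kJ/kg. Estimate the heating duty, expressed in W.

liquid -12.1→61.2 °C: 71.101 kJ/kg
vaporisation at 61.2 °C: 247 kJ/kg
Δh = 71.101 + 247 = 318.1 kJ/kg
Q = ṁ·Δh = 535.4 kg/h × 318.1 kJ/kg = 170310 kJ/h
|Q| = 47.309 kW = 47309 W

Q = 47300 W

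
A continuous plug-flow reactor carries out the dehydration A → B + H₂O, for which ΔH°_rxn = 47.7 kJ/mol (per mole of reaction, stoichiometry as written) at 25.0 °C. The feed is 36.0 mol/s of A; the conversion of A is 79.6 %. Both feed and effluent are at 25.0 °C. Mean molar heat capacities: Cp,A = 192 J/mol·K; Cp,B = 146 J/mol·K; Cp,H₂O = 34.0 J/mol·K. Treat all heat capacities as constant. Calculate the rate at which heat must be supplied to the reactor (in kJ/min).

Q_in = 82000 kJ/min

Extent of reaction ξ = 0.796 × 36.0 = 28.656 mol/s
Reaction term: ξ·ΔH°_rxn = 28.656 × 47.7 = 1366.9 kJ/s
Q = ΔH = 1366.9 kJ/s = 1366.9 kW
Heat supplied = 82013 kJ/min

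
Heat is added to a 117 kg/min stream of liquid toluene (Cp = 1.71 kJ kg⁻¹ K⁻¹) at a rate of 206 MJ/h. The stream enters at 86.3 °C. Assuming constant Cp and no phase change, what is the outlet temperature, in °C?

Q = 206 MJ/h = 3433.3 kJ/min
ΔT = Q/(ṁ·Cp) = 3433.3/(117×1.71) = 17.161 K
T_out = 86.3 + 17.161 = 103.46 °C

T_out = 103 °C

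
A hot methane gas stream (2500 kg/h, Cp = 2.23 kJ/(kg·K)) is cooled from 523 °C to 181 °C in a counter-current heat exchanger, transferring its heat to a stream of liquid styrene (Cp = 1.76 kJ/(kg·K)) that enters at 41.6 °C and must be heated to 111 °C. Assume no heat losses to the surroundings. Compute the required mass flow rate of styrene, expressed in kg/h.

ṁ_c = 15600 kg/h

Heat released by hot stream: Q = 2500 × 2.23 × (523 − 181) = 1.9066e+06 kJ/h
Energy balance on cold side (adiabatic exchanger): Q = ṁ_c·Cp_c·(T_c,out − T_c,in)
ṁ_c = 1.9066e+06 / [1.76 × (111 − 41.6)] = 15610 kg/h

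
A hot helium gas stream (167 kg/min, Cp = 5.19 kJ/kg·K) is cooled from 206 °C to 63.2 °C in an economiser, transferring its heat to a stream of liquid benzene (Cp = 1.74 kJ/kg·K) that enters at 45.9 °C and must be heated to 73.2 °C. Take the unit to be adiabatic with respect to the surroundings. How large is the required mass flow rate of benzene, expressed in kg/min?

Heat released by hot stream: Q = 167 × 5.19 × (206 − 63.2) = 123770 kJ/min
Energy balance on cold side (adiabatic exchanger): Q = ṁ_c·Cp_c·(T_c,out − T_c,in)
ṁ_c = 123770 / [1.74 × (73.2 − 45.9)] = 2605.6 kg/min

ṁ_c = 2610 kg/min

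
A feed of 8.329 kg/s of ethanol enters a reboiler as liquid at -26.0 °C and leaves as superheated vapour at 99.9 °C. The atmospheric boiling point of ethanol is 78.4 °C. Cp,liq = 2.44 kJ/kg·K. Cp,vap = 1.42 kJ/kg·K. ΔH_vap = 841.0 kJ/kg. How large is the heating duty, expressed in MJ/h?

Q = 33800 MJ/h

liquid -26.0→78.4 °C: 254.74 kJ/kg
vaporisation at 78.4 °C: 841 kJ/kg
vapour 78.4→99.9 °C: 30.53 kJ/kg
Δh = 254.74 + 841 + 30.53 = 1126.3 kJ/kg
Q = ṁ·Δh = 8.329 kg/s × 1126.3 kJ/kg = 9380.7 kJ/s
|Q| = 9380.7 kW = 33770 MJ/h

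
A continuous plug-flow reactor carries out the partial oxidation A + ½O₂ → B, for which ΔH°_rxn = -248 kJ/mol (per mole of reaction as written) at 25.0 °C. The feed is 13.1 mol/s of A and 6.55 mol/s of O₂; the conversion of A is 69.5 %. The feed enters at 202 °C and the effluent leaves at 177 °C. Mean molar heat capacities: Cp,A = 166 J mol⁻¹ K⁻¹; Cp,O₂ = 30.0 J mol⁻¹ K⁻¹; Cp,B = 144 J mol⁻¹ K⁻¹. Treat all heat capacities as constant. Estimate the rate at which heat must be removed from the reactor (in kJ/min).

Extent of reaction ξ = 0.695 × 13.1 = 9.1045 mol/s
Reaction term: ξ·ΔH°_rxn = 9.1045 × -248 = -2257.9 kJ/s
Sensible, feed 202→25 °C: -419.68 kJ/s
Outlet flows (mol/s): A 3.9955, O₂ 1.9977, B 9.1045
Sensible, products 25→177 °C: 309.2 kJ/s
Q = ΔH = -2368.4 kJ/s = -2368.4 kW
Heat removed = 142100 kJ/min

Q_out = 142000 kJ/min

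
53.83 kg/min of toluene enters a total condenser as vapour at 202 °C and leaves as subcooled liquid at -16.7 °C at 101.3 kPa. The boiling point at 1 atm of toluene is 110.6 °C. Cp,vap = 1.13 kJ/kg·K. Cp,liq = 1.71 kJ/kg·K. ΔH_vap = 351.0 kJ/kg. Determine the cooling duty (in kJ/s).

Q_c = 603 kJ/s

vapour 202→110.6 °C: -103.28 kJ/kg
condensation at 110.6 °C: -351 kJ/kg
liquid 110.6→-16.7 °C: -217.68 kJ/kg
Δh = -103.28 + -351 + -217.68 = -671.97 kJ/kg
Q = ṁ·Δh = 53.83 kg/min × -671.97 kJ/kg = -36172 kJ/min
|Q| = 602.86 kW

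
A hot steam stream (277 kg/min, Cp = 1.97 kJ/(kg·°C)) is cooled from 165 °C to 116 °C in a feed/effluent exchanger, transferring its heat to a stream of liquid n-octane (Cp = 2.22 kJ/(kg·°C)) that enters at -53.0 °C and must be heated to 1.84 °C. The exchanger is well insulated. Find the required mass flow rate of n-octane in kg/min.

Heat released by hot stream: Q = 277 × 1.97 × (165 − 116) = 26739 kJ/min
Energy balance on cold side (adiabatic exchanger): Q = ṁ_c·Cp_c·(T_c,out − T_c,in)
ṁ_c = 26739 / [2.22 × (1.84 − -53.0)] = 219.63 kg/min

ṁ_c = 220 kg/min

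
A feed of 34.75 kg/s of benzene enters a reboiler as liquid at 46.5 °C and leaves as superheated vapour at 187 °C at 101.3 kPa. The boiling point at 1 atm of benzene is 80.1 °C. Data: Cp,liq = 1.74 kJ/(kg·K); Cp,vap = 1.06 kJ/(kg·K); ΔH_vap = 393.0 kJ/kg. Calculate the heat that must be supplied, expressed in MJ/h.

Q = 70700 MJ/h

liquid 46.5→80.1 °C: 58.464 kJ/kg
vaporisation at 80.1 °C: 393 kJ/kg
vapour 80.1→187 °C: 113.31 kJ/kg
Δh = 58.464 + 393 + 113.31 = 564.78 kJ/kg
Q = ṁ·Δh = 34.75 kg/s × 564.78 kJ/kg = 19626 kJ/s
|Q| = 19626 kW = 70654 MJ/h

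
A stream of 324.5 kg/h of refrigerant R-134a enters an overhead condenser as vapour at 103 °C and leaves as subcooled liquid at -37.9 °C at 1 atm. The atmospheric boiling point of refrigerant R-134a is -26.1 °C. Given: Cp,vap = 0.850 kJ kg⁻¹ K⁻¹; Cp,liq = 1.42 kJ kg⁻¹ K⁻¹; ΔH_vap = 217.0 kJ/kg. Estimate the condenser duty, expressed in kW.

vapour 103→-26.1 °C: -109.73 kJ/kg
condensation at -26.1 °C: -217 kJ/kg
liquid -26.1→-37.9 °C: -16.756 kJ/kg
Δh = -109.73 + -217 + -16.756 = -343.49 kJ/kg
Q = ṁ·Δh = 324.5 kg/h × -343.49 kJ/kg = -111460 kJ/h
|Q| = 30.962 kW

Q_c = 31.0 kW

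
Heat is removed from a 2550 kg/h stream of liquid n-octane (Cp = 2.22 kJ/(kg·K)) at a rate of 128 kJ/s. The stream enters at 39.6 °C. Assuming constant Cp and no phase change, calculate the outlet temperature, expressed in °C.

Q = 128 kJ/s = 460800 kJ/h
ΔT = Q/(ṁ·Cp) = 460800/(2550×2.22) = 81.399 K
T_out = 39.6 − 81.399 = -41.799 °C

T_out = -41.8 °C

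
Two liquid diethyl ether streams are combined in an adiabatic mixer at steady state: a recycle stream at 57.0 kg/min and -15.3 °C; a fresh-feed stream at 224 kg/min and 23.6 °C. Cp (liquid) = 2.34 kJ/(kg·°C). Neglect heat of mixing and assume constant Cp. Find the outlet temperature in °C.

Energy balance with Q = 0: Σ ṁᵢCp,ᵢ(T_out − Tᵢ) = 0
T_out = Σ ṁᵢCp,ᵢTᵢ / Σ ṁᵢCp,ᵢ
      = 10329 / 657.54 = 15.709 °C

T_out = 15.7 °C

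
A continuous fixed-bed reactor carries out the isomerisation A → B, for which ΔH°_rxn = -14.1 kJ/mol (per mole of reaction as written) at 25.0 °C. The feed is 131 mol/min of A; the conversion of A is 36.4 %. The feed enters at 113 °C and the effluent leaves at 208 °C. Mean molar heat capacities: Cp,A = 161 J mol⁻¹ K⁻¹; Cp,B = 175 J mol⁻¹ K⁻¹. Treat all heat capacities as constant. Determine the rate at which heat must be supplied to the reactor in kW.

Q_in = 24.2 kW

Extent of reaction ξ = 0.364 × 131 = 47.684 mol/min
Reaction term: ξ·ΔH°_rxn = 47.684 × -14.1 = -672.34 kJ/min
Sensible, feed 113→25 °C: -1856 kJ/min
Outlet flows (mol/min): A 83.316, B 47.684
Sensible, products 25→208 °C: 3981.8 kJ/min
Q = ΔH = 1453.5 kJ/min = 24.224 kW
Heat supplied = 24.224 kW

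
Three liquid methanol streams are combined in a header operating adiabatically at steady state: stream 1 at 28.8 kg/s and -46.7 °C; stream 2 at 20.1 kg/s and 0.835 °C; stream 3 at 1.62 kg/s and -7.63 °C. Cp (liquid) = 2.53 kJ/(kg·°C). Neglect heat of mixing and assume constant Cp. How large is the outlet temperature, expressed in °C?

T_out = -26.5 °C

Energy balance with Q = 0: Σ ṁᵢCp,ᵢ(T_out − Tᵢ) = 0
T_out = Σ ṁᵢCp,ᵢTᵢ / Σ ṁᵢCp,ᵢ
      = -3391.6 / 127.82 = -26.535 °C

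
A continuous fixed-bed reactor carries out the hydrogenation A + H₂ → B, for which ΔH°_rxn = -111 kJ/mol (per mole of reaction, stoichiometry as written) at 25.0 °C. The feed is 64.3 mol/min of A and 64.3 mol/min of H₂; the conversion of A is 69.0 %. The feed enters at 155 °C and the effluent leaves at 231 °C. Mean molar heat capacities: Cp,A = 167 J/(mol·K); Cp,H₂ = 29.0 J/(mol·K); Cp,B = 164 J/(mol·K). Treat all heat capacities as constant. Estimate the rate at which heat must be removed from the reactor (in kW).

Q_out = 71.0 kW

Extent of reaction ξ = 0.690 × 64.3 = 44.367 mol/min
Reaction term: ξ·ΔH°_rxn = 44.367 × -111 = -4924.7 kJ/min
Sensible, feed 155→25 °C: -1638.4 kJ/min
Outlet flows (mol/min): A 19.933, H₂ 19.933, B 44.367
Sensible, products 25→231 °C: 2303.7 kJ/min
Q = ΔH = -4259.4 kJ/min = -70.99 kW
Heat removed = 70.99 kW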